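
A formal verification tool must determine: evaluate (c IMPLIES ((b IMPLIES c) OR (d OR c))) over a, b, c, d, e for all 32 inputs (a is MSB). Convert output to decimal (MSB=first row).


Formula: (c IMPLIES ((b IMPLIES c) OR (d OR c))) over a, b, c, d, e (32 rows)
Evaluate each row (bits = a,b,c,d,e, MSB first):
  row 0 [00000]: (0 IMPLIES ((0 IMPLIES 0) OR (0 OR 0))) -> 1
  row 1 [00001]: (0 IMPLIES ((0 IMPLIES 0) OR (0 OR 0))) -> 1
  row 2 [00010]: (0 IMPLIES ((0 IMPLIES 0) OR (1 OR 0))) -> 1
  row 3 [00011]: (0 IMPLIES ((0 IMPLIES 0) OR (1 OR 0))) -> 1
  row 4 [00100]: (1 IMPLIES ((0 IMPLIES 1) OR (0 OR 1))) -> 1
  row 5 [00101]: (1 IMPLIES ((0 IMPLIES 1) OR (0 OR 1))) -> 1
  row 6 [00110]: (1 IMPLIES ((0 IMPLIES 1) OR (1 OR 1))) -> 1
  row 7 [00111]: (1 IMPLIES ((0 IMPLIES 1) OR (1 OR 1))) -> 1
  row 8 [01000]: (0 IMPLIES ((1 IMPLIES 0) OR (0 OR 0))) -> 1
  row 9 [01001]: (0 IMPLIES ((1 IMPLIES 0) OR (0 OR 0))) -> 1
  row 10 [01010]: (0 IMPLIES ((1 IMPLIES 0) OR (1 OR 0))) -> 1
  row 11 [01011]: (0 IMPLIES ((1 IMPLIES 0) OR (1 OR 0))) -> 1
  row 12 [01100]: (1 IMPLIES ((1 IMPLIES 1) OR (0 OR 1))) -> 1
  row 13 [01101]: (1 IMPLIES ((1 IMPLIES 1) OR (0 OR 1))) -> 1
  row 14 [01110]: (1 IMPLIES ((1 IMPLIES 1) OR (1 OR 1))) -> 1
  row 15 [01111]: (1 IMPLIES ((1 IMPLIES 1) OR (1 OR 1))) -> 1
  row 16 [10000]: (0 IMPLIES ((0 IMPLIES 0) OR (0 OR 0))) -> 1
  row 17 [10001]: (0 IMPLIES ((0 IMPLIES 0) OR (0 OR 0))) -> 1
  row 18 [10010]: (0 IMPLIES ((0 IMPLIES 0) OR (1 OR 0))) -> 1
  row 19 [10011]: (0 IMPLIES ((0 IMPLIES 0) OR (1 OR 0))) -> 1
  row 20 [10100]: (1 IMPLIES ((0 IMPLIES 1) OR (0 OR 1))) -> 1
  row 21 [10101]: (1 IMPLIES ((0 IMPLIES 1) OR (0 OR 1))) -> 1
  row 22 [10110]: (1 IMPLIES ((0 IMPLIES 1) OR (1 OR 1))) -> 1
  row 23 [10111]: (1 IMPLIES ((0 IMPLIES 1) OR (1 OR 1))) -> 1
  row 24 [11000]: (0 IMPLIES ((1 IMPLIES 0) OR (0 OR 0))) -> 1
  row 25 [11001]: (0 IMPLIES ((1 IMPLIES 0) OR (0 OR 0))) -> 1
  row 26 [11010]: (0 IMPLIES ((1 IMPLIES 0) OR (1 OR 0))) -> 1
  row 27 [11011]: (0 IMPLIES ((1 IMPLIES 0) OR (1 OR 0))) -> 1
  row 28 [11100]: (1 IMPLIES ((1 IMPLIES 1) OR (0 OR 1))) -> 1
  row 29 [11101]: (1 IMPLIES ((1 IMPLIES 1) OR (0 OR 1))) -> 1
  row 30 [11110]: (1 IMPLIES ((1 IMPLIES 1) OR (1 OR 1))) -> 1
  row 31 [11111]: (1 IMPLIES ((1 IMPLIES 1) OR (1 OR 1))) -> 1
Full result column, 4 rows per line (a,b,c fixed per line; d,e runs 00..11 left to right):
  rows 0-3 [a,b,c=000]: 1111  = hex F
  rows 4-7 [a,b,c=001]: 1111  = hex F
  rows 8-11 [a,b,c=010]: 1111  = hex F
  rows 12-15 [a,b,c=011]: 1111  = hex F
  rows 16-19 [a,b,c=100]: 1111  = hex F
  rows 20-23 [a,b,c=101]: 1111  = hex F
  rows 24-27 [a,b,c=110]: 1111  = hex F
  rows 28-31 [a,b,c=111]: 1111  = hex F
Output column (row 0 .. row 31) = 11111111111111111111111111111111
Output column grouped in 4s = 1111 1111 1111 1111 1111 1111 1111 1111 = 0xFFFFFFFF
Convert to decimal digit by digit (value = value*16 + digit):
  F -> 15
  15*16 + 15 (F) = 255
  255*16 + 15 (F) = 4095
  4095*16 + 15 (F) = 65535
  65535*16 + 15 (F) = 1048575
  1048575*16 + 15 (F) = 16777215
  16777215*16 + 15 (F) = 268435455
  268435455*16 + 15 (F) = 4294967295
Decimal = 4294967295

4294967295


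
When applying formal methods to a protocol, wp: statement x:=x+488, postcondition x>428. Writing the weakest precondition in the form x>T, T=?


Formula: wp(x:=E, P) = P[E/x] (substitute E for x in postcondition)
Step 1: Postcondition: x>428
Step 2: Substitute x+488 for x: x+488>428
Step 3: Solve for x: x > 428-488 = -60

-60


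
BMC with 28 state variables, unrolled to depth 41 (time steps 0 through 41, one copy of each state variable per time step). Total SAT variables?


BMC unrolls to depth k, creating one copy of each state var for steps 0..k.
Step count = 41 + 1 = 42 (steps 0 through 41)
Vars per step = 28
Total = 28 * 42 = 1176

1176


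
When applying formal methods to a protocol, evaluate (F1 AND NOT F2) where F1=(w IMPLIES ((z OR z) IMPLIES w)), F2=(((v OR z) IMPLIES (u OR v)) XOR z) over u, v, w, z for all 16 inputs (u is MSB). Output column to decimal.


F1 = (w IMPLIES ((z OR z) IMPLIES w))
F2 = (((v OR z) IMPLIES (u OR v)) XOR z)
Counterexample to F1=>F2 is where F1=1 and F2=0.
Evaluate each row (bits = u,v,w,z, MSB first):
  row 0 [0000]: F1=1 F2=1 -> F1&~F2 -> 0
  row 1 [0001]: F1=1 F2=1 -> F1&~F2 -> 0
  row 2 [0010]: F1=1 F2=1 -> F1&~F2 -> 0
  row 3 [0011]: F1=1 F2=1 -> F1&~F2 -> 0
  row 4 [0100]: F1=1 F2=1 -> F1&~F2 -> 0
  row 5 [0101]: F1=1 F2=0 -> F1&~F2 -> 1
  row 6 [0110]: F1=1 F2=1 -> F1&~F2 -> 0
  row 7 [0111]: F1=1 F2=0 -> F1&~F2 -> 1
  row 8 [1000]: F1=1 F2=1 -> F1&~F2 -> 0
  row 9 [1001]: F1=1 F2=0 -> F1&~F2 -> 1
  row 10 [1010]: F1=1 F2=1 -> F1&~F2 -> 0
  row 11 [1011]: F1=1 F2=0 -> F1&~F2 -> 1
  row 12 [1100]: F1=1 F2=1 -> F1&~F2 -> 0
  row 13 [1101]: F1=1 F2=0 -> F1&~F2 -> 1
  row 14 [1110]: F1=1 F2=1 -> F1&~F2 -> 0
  row 15 [1111]: F1=1 F2=0 -> F1&~F2 -> 1
Full result column, 4 rows per line (u,v fixed per line; w,z runs 00..11 left to right):
  rows 0-3 [u,v=00]: 0000  = hex 0
  rows 4-7 [u,v=01]: 0101  = hex 5
  rows 8-11 [u,v=10]: 0101  = hex 5
  rows 12-15 [u,v=11]: 0101  = hex 5
Counterexample vector (row 0 .. row 15) = 0000010101010101
Output column grouped in 4s = 0000 0101 0101 0101 = 0x0555
Convert to decimal digit by digit (value = value*16 + digit):
  0 -> 0
  0*16 + 5 = 5
  5*16 + 5 = 85
  85*16 + 5 = 1365
Decimal = 1365

1365


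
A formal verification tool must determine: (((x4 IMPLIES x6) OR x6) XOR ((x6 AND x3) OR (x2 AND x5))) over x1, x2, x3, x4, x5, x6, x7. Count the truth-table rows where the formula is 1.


Formula: (((x4 IMPLIES x6) OR x6) XOR ((x6 AND x3) OR (x2 AND x5))) over 7 vars (128 rows)
Evaluate each row (x1, x2, x3, x4, x5, x6, x7 as bits, MSB first):
  row 0 [0000000]: (((0 IMPLIES 0) OR 0) XOR ((0 AND 0) OR (0 AND 0))) -> 1
  row 1 [0000001]: (((0 IMPLIES 0) OR 0) XOR ((0 AND 0) OR (0 AND 0))) -> 1
  row 2 [0000010]: (((0 IMPLIES 1) OR 1) XOR ((1 AND 0) OR (0 AND 0))) -> 1
  row 3 [0000011]: (((0 IMPLIES 1) OR 1) XOR ((1 AND 0) OR (0 AND 0))) -> 1
  row 4 [0000100]: (((0 IMPLIES 0) OR 0) XOR ((0 AND 0) OR (0 AND 1))) -> 1
  (every remaining row is evaluated the same way; all 128 results are listed next)
Full result column, 8 rows per line (x1,x2,x3,x4 fixed per line; x5,x6,x7 runs 000..111 left to right):
  rows 0-7 [x1,x2,x3,x4=0000]: 11111111  (ones: 8)
  rows 8-15 [x1,x2,x3,x4=0001]: 00110011  (ones: 4)
  rows 16-23 [x1,x2,x3,x4=0010]: 11001100  (ones: 4)
  rows 24-31 [x1,x2,x3,x4=0011]: 00000000  (ones: 0)
  rows 32-39 [x1,x2,x3,x4=0100]: 11110000  (ones: 4)
  rows 40-47 [x1,x2,x3,x4=0101]: 00111100  (ones: 4)
  rows 48-55 [x1,x2,x3,x4=0110]: 11000000  (ones: 2)
  rows 56-63 [x1,x2,x3,x4=0111]: 00001100  (ones: 2)
  rows 64-71 [x1,x2,x3,x4=1000]: 11111111  (ones: 8)
  rows 72-79 [x1,x2,x3,x4=1001]: 00110011  (ones: 4)
  rows 80-87 [x1,x2,x3,x4=1010]: 11001100  (ones: 4)
  rows 88-95 [x1,x2,x3,x4=1011]: 00000000  (ones: 0)
  rows 96-103 [x1,x2,x3,x4=1100]: 11110000  (ones: 4)
  rows 104-111 [x1,x2,x3,x4=1101]: 00111100  (ones: 4)
  rows 112-119 [x1,x2,x3,x4=1110]: 11000000  (ones: 2)
  rows 120-127 [x1,x2,x3,x4=1111]: 00001100  (ones: 2)
Count of 1-rows = 8+4+4+0+4+4+2+2+8+4+4+0+4+4+2+2 = 56

56


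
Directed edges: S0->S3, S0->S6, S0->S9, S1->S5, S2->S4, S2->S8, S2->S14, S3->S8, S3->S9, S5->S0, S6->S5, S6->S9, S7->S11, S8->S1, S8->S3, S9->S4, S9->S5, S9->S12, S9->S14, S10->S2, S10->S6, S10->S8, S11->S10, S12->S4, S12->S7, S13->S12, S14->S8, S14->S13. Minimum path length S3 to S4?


BFS layer-by-layer from S3:
  dist 0: {S3}
  dist 1: {S8, S9}
  dist 2: {S1, S4, S5, S12, S14}
  -> S4 reached at distance 2
Shortest path length = 2

2


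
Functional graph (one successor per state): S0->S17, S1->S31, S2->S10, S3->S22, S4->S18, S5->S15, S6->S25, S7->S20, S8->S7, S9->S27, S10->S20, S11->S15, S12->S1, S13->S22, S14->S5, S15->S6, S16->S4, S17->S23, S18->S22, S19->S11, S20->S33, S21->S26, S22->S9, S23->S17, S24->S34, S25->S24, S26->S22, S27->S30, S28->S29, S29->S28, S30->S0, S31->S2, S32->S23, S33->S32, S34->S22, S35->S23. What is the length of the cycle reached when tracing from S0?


Trace from S0 until a state repeats:
  S0 -> S17 -> S23 -> S17
S17 first seen at step 1, revisited at step 3.
Cycle length = 3 - 1 = 2

2


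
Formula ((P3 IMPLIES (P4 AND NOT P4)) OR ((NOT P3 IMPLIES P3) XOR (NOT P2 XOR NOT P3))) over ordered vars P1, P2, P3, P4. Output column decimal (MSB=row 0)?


Formula: ((P3 IMPLIES (P4 AND NOT P4)) OR ((NOT P3 IMPLIES P3) XOR (NOT P2 XOR NOT P3))) over P1, P2, P3, P4 (16 rows)
Evaluate each row (bits = P1,P2,P3,P4, MSB first):
  row 0 [0000]: ((0 IMPLIES (0 AND NOT 0)) OR ((NOT 0 IMPLIES 0) XOR (NOT 0 XOR NOT 0))) -> 1
  row 1 [0001]: ((0 IMPLIES (1 AND NOT 1)) OR ((NOT 0 IMPLIES 0) XOR (NOT 0 XOR NOT 0))) -> 1
  row 2 [0010]: ((1 IMPLIES (0 AND NOT 0)) OR ((NOT 1 IMPLIES 1) XOR (NOT 0 XOR NOT 1))) -> 0
  row 3 [0011]: ((1 IMPLIES (1 AND NOT 1)) OR ((NOT 1 IMPLIES 1) XOR (NOT 0 XOR NOT 1))) -> 0
  row 4 [0100]: ((0 IMPLIES (0 AND NOT 0)) OR ((NOT 0 IMPLIES 0) XOR (NOT 1 XOR NOT 0))) -> 1
  row 5 [0101]: ((0 IMPLIES (1 AND NOT 1)) OR ((NOT 0 IMPLIES 0) XOR (NOT 1 XOR NOT 0))) -> 1
  row 6 [0110]: ((1 IMPLIES (0 AND NOT 0)) OR ((NOT 1 IMPLIES 1) XOR (NOT 1 XOR NOT 1))) -> 1
  row 7 [0111]: ((1 IMPLIES (1 AND NOT 1)) OR ((NOT 1 IMPLIES 1) XOR (NOT 1 XOR NOT 1))) -> 1
  row 8 [1000]: ((0 IMPLIES (0 AND NOT 0)) OR ((NOT 0 IMPLIES 0) XOR (NOT 0 XOR NOT 0))) -> 1
  row 9 [1001]: ((0 IMPLIES (1 AND NOT 1)) OR ((NOT 0 IMPLIES 0) XOR (NOT 0 XOR NOT 0))) -> 1
  row 10 [1010]: ((1 IMPLIES (0 AND NOT 0)) OR ((NOT 1 IMPLIES 1) XOR (NOT 0 XOR NOT 1))) -> 0
  row 11 [1011]: ((1 IMPLIES (1 AND NOT 1)) OR ((NOT 1 IMPLIES 1) XOR (NOT 0 XOR NOT 1))) -> 0
  row 12 [1100]: ((0 IMPLIES (0 AND NOT 0)) OR ((NOT 0 IMPLIES 0) XOR (NOT 1 XOR NOT 0))) -> 1
  row 13 [1101]: ((0 IMPLIES (1 AND NOT 1)) OR ((NOT 0 IMPLIES 0) XOR (NOT 1 XOR NOT 0))) -> 1
  row 14 [1110]: ((1 IMPLIES (0 AND NOT 0)) OR ((NOT 1 IMPLIES 1) XOR (NOT 1 XOR NOT 1))) -> 1
  row 15 [1111]: ((1 IMPLIES (1 AND NOT 1)) OR ((NOT 1 IMPLIES 1) XOR (NOT 1 XOR NOT 1))) -> 1
Full result column, 4 rows per line (P1,P2 fixed per line; P3,P4 runs 00..11 left to right):
  rows 0-3 [P1,P2=00]: 1100  = hex C
  rows 4-7 [P1,P2=01]: 1111  = hex F
  rows 8-11 [P1,P2=10]: 1100  = hex C
  rows 12-15 [P1,P2=11]: 1111  = hex F
Output column (row 0 .. row 15) = 1100111111001111
Output column grouped in 4s = 1100 1111 1100 1111 = 0xCFCF
Convert to decimal digit by digit (value = value*16 + digit):
  C -> 12
  12*16 + 15 (F) = 207
  207*16 + 12 (C) = 3324
  3324*16 + 15 (F) = 53199
Decimal = 53199

53199


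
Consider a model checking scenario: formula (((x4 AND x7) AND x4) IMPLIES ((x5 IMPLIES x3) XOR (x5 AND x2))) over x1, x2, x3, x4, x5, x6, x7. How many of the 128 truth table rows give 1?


Formula: (((x4 AND x7) AND x4) IMPLIES ((x5 IMPLIES x3) XOR (x5 AND x2))) over 7 vars (128 rows)
Evaluate each row (x1, x2, x3, x4, x5, x6, x7 as bits, MSB first):
  row 0 [0000000]: (((0 AND 0) AND 0) IMPLIES ((0 IMPLIES 0) XOR (0 AND 0))) -> 1
  row 1 [0000001]: (((0 AND 1) AND 0) IMPLIES ((0 IMPLIES 0) XOR (0 AND 0))) -> 1
  row 2 [0000010]: (((0 AND 0) AND 0) IMPLIES ((0 IMPLIES 0) XOR (0 AND 0))) -> 1
  row 3 [0000011]: (((0 AND 1) AND 0) IMPLIES ((0 IMPLIES 0) XOR (0 AND 0))) -> 1
  row 4 [0000100]: (((0 AND 0) AND 0) IMPLIES ((1 IMPLIES 0) XOR (1 AND 0))) -> 1
  (every remaining row is evaluated the same way; all 128 results are listed next)
Full result column, 8 rows per line (x1,x2,x3,x4 fixed per line; x5,x6,x7 runs 000..111 left to right):
  rows 0-7 [x1,x2,x3,x4=0000]: 11111111  (ones: 8)
  rows 8-15 [x1,x2,x3,x4=0001]: 11111010  (ones: 6)
  rows 16-23 [x1,x2,x3,x4=0010]: 11111111  (ones: 8)
  rows 24-31 [x1,x2,x3,x4=0011]: 11111111  (ones: 8)
  rows 32-39 [x1,x2,x3,x4=0100]: 11111111  (ones: 8)
  rows 40-47 [x1,x2,x3,x4=0101]: 11111111  (ones: 8)
  rows 48-55 [x1,x2,x3,x4=0110]: 11111111  (ones: 8)
  rows 56-63 [x1,x2,x3,x4=0111]: 11111010  (ones: 6)
  rows 64-71 [x1,x2,x3,x4=1000]: 11111111  (ones: 8)
  rows 72-79 [x1,x2,x3,x4=1001]: 11111010  (ones: 6)
  rows 80-87 [x1,x2,x3,x4=1010]: 11111111  (ones: 8)
  rows 88-95 [x1,x2,x3,x4=1011]: 11111111  (ones: 8)
  rows 96-103 [x1,x2,x3,x4=1100]: 11111111  (ones: 8)
  rows 104-111 [x1,x2,x3,x4=1101]: 11111111  (ones: 8)
  rows 112-119 [x1,x2,x3,x4=1110]: 11111111  (ones: 8)
  rows 120-127 [x1,x2,x3,x4=1111]: 11111010  (ones: 6)
Count of 1-rows = 8+6+8+8+8+8+8+6+8+6+8+8+8+8+8+6 = 120

120


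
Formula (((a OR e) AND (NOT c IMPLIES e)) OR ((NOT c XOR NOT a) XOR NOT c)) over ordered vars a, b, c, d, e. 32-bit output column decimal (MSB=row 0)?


Formula: (((a OR e) AND (NOT c IMPLIES e)) OR ((NOT c XOR NOT a) XOR NOT c)) over a, b, c, d, e (32 rows)
Evaluate each row (bits = a,b,c,d,e, MSB first):
  row 0 [00000]: (((0 OR 0) AND (NOT 0 IMPLIES 0)) OR ((NOT 0 XOR NOT 0) XOR NOT 0)) -> 1
  row 1 [00001]: (((0 OR 1) AND (NOT 0 IMPLIES 1)) OR ((NOT 0 XOR NOT 0) XOR NOT 0)) -> 1
  row 2 [00010]: (((0 OR 0) AND (NOT 0 IMPLIES 0)) OR ((NOT 0 XOR NOT 0) XOR NOT 0)) -> 1
  row 3 [00011]: (((0 OR 1) AND (NOT 0 IMPLIES 1)) OR ((NOT 0 XOR NOT 0) XOR NOT 0)) -> 1
  row 4 [00100]: (((0 OR 0) AND (NOT 1 IMPLIES 0)) OR ((NOT 1 XOR NOT 0) XOR NOT 1)) -> 1
  row 5 [00101]: (((0 OR 1) AND (NOT 1 IMPLIES 1)) OR ((NOT 1 XOR NOT 0) XOR NOT 1)) -> 1
  row 6 [00110]: (((0 OR 0) AND (NOT 1 IMPLIES 0)) OR ((NOT 1 XOR NOT 0) XOR NOT 1)) -> 1
  row 7 [00111]: (((0 OR 1) AND (NOT 1 IMPLIES 1)) OR ((NOT 1 XOR NOT 0) XOR NOT 1)) -> 1
  row 8 [01000]: (((0 OR 0) AND (NOT 0 IMPLIES 0)) OR ((NOT 0 XOR NOT 0) XOR NOT 0)) -> 1
  row 9 [01001]: (((0 OR 1) AND (NOT 0 IMPLIES 1)) OR ((NOT 0 XOR NOT 0) XOR NOT 0)) -> 1
  row 10 [01010]: (((0 OR 0) AND (NOT 0 IMPLIES 0)) OR ((NOT 0 XOR NOT 0) XOR NOT 0)) -> 1
  row 11 [01011]: (((0 OR 1) AND (NOT 0 IMPLIES 1)) OR ((NOT 0 XOR NOT 0) XOR NOT 0)) -> 1
  row 12 [01100]: (((0 OR 0) AND (NOT 1 IMPLIES 0)) OR ((NOT 1 XOR NOT 0) XOR NOT 1)) -> 1
  row 13 [01101]: (((0 OR 1) AND (NOT 1 IMPLIES 1)) OR ((NOT 1 XOR NOT 0) XOR NOT 1)) -> 1
  row 14 [01110]: (((0 OR 0) AND (NOT 1 IMPLIES 0)) OR ((NOT 1 XOR NOT 0) XOR NOT 1)) -> 1
  row 15 [01111]: (((0 OR 1) AND (NOT 1 IMPLIES 1)) OR ((NOT 1 XOR NOT 0) XOR NOT 1)) -> 1
  row 16 [10000]: (((1 OR 0) AND (NOT 0 IMPLIES 0)) OR ((NOT 0 XOR NOT 1) XOR NOT 0)) -> 0
  row 17 [10001]: (((1 OR 1) AND (NOT 0 IMPLIES 1)) OR ((NOT 0 XOR NOT 1) XOR NOT 0)) -> 1
  row 18 [10010]: (((1 OR 0) AND (NOT 0 IMPLIES 0)) OR ((NOT 0 XOR NOT 1) XOR NOT 0)) -> 0
  row 19 [10011]: (((1 OR 1) AND (NOT 0 IMPLIES 1)) OR ((NOT 0 XOR NOT 1) XOR NOT 0)) -> 1
  row 20 [10100]: (((1 OR 0) AND (NOT 1 IMPLIES 0)) OR ((NOT 1 XOR NOT 1) XOR NOT 1)) -> 1
  row 21 [10101]: (((1 OR 1) AND (NOT 1 IMPLIES 1)) OR ((NOT 1 XOR NOT 1) XOR NOT 1)) -> 1
  row 22 [10110]: (((1 OR 0) AND (NOT 1 IMPLIES 0)) OR ((NOT 1 XOR NOT 1) XOR NOT 1)) -> 1
  row 23 [10111]: (((1 OR 1) AND (NOT 1 IMPLIES 1)) OR ((NOT 1 XOR NOT 1) XOR NOT 1)) -> 1
  row 24 [11000]: (((1 OR 0) AND (NOT 0 IMPLIES 0)) OR ((NOT 0 XOR NOT 1) XOR NOT 0)) -> 0
  row 25 [11001]: (((1 OR 1) AND (NOT 0 IMPLIES 1)) OR ((NOT 0 XOR NOT 1) XOR NOT 0)) -> 1
  row 26 [11010]: (((1 OR 0) AND (NOT 0 IMPLIES 0)) OR ((NOT 0 XOR NOT 1) XOR NOT 0)) -> 0
  row 27 [11011]: (((1 OR 1) AND (NOT 0 IMPLIES 1)) OR ((NOT 0 XOR NOT 1) XOR NOT 0)) -> 1
  row 28 [11100]: (((1 OR 0) AND (NOT 1 IMPLIES 0)) OR ((NOT 1 XOR NOT 1) XOR NOT 1)) -> 1
  row 29 [11101]: (((1 OR 1) AND (NOT 1 IMPLIES 1)) OR ((NOT 1 XOR NOT 1) XOR NOT 1)) -> 1
  row 30 [11110]: (((1 OR 0) AND (NOT 1 IMPLIES 0)) OR ((NOT 1 XOR NOT 1) XOR NOT 1)) -> 1
  row 31 [11111]: (((1 OR 1) AND (NOT 1 IMPLIES 1)) OR ((NOT 1 XOR NOT 1) XOR NOT 1)) -> 1
Full result column, 4 rows per line (a,b,c fixed per line; d,e runs 00..11 left to right):
  rows 0-3 [a,b,c=000]: 1111  = hex F
  rows 4-7 [a,b,c=001]: 1111  = hex F
  rows 8-11 [a,b,c=010]: 1111  = hex F
  rows 12-15 [a,b,c=011]: 1111  = hex F
  rows 16-19 [a,b,c=100]: 0101  = hex 5
  rows 20-23 [a,b,c=101]: 1111  = hex F
  rows 24-27 [a,b,c=110]: 0101  = hex 5
  rows 28-31 [a,b,c=111]: 1111  = hex F
Output column (row 0 .. row 31) = 11111111111111110101111101011111
Output column grouped in 4s = 1111 1111 1111 1111 0101 1111 0101 1111 = 0xFFFF5F5F
Convert to decimal digit by digit (value = value*16 + digit):
  F -> 15
  15*16 + 15 (F) = 255
  255*16 + 15 (F) = 4095
  4095*16 + 15 (F) = 65535
  65535*16 + 5 = 1048565
  1048565*16 + 15 (F) = 16777055
  16777055*16 + 5 = 268432885
  268432885*16 + 15 (F) = 4294926175
Decimal = 4294926175

4294926175


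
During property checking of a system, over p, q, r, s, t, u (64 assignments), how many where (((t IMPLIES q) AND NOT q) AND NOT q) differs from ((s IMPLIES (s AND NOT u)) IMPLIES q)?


F1 = (((t IMPLIES q) AND NOT q) AND NOT q)
F2 = ((s IMPLIES (s AND NOT u)) IMPLIES q)
Evaluate both on each of 64 rows (bits = p,q,r,s,t,u):
  row 0 [000000]: F1=1 F2=0 (differ) -> 1
  row 1 [000001]: F1=1 F2=0 (differ) -> 1
  row 2 [000010]: F1=0 F2=0 -> 0
  row 3 [000011]: F1=0 F2=0 -> 0
  row 4 [000100]: F1=1 F2=0 (differ) -> 1
  (every remaining row is evaluated the same way; all 64 results are listed next)
Full result column, 8 rows per line (p,q,r fixed per line; s,t,u runs 000..111 left to right):
  rows 0-7 [p,q,r=000]: 11001001  (ones: 4)
  rows 8-15 [p,q,r=001]: 11001001  (ones: 4)
  rows 16-23 [p,q,r=010]: 11111111  (ones: 8)
  rows 24-31 [p,q,r=011]: 11111111  (ones: 8)
  rows 32-39 [p,q,r=100]: 11001001  (ones: 4)
  rows 40-47 [p,q,r=101]: 11001001  (ones: 4)
  rows 48-55 [p,q,r=110]: 11111111  (ones: 8)
  rows 56-63 [p,q,r=111]: 11111111  (ones: 8)
Disagreements = 4+4+8+8+4+4+8+8 = 48

48


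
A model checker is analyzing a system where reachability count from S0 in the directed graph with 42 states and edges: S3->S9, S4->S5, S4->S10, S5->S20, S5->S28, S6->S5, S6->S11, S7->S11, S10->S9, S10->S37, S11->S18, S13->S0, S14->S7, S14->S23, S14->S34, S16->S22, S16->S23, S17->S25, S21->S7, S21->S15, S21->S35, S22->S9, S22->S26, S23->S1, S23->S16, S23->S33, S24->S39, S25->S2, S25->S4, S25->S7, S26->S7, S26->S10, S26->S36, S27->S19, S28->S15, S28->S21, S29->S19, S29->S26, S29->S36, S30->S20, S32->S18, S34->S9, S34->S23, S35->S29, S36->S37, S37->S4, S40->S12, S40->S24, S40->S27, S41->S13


BFS from S0:
  layer 0: {S0}
Reachable set: {S0}
Count = 1

1


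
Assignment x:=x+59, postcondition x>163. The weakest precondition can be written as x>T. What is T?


Formula: wp(x:=E, P) = P[E/x] (substitute E for x in postcondition)
Step 1: Postcondition: x>163
Step 2: Substitute x+59 for x: x+59>163
Step 3: Solve for x: x > 163-59 = 104

104


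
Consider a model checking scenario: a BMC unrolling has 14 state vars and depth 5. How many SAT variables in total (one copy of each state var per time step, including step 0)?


BMC unrolls to depth k, creating one copy of each state var for steps 0..k.
Step count = 5 + 1 = 6 (steps 0 through 5)
Vars per step = 14
Total = 14 * 6 = 84

84


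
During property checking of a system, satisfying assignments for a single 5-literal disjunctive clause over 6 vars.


Step 1: Total=2^6=64
Step 2: Unsat when all 5 false: 2^1=2
Step 3: Sat=64-2=62

62


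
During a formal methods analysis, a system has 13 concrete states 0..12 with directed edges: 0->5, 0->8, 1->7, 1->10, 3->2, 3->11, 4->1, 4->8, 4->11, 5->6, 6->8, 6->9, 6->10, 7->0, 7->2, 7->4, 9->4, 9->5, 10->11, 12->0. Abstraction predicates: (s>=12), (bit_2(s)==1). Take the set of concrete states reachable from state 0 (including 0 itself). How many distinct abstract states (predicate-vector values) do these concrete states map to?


BFS from 0:
Concrete reachable: {0, 1, 2, 4, 5, 6, 7, 8, 9, 10, 11}
Abstract via predicates (s>=12), (bit_2(s)==1):
  (0,0) <- {0, 1, 2, 8, 9, 10, 11}
  (0,1) <- {4, 5, 6, 7}
Distinct abstract states = 2

2


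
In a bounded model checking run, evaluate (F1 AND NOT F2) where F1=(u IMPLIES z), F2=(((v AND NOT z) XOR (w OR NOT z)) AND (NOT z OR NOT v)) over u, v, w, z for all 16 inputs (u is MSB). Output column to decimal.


F1 = (u IMPLIES z)
F2 = (((v AND NOT z) XOR (w OR NOT z)) AND (NOT z OR NOT v))
Counterexample to F1=>F2 is where F1=1 and F2=0.
Evaluate each row (bits = u,v,w,z, MSB first):
  row 0 [0000]: F1=1 F2=1 -> F1&~F2 -> 0
  row 1 [0001]: F1=1 F2=0 -> F1&~F2 -> 1
  row 2 [0010]: F1=1 F2=1 -> F1&~F2 -> 0
  row 3 [0011]: F1=1 F2=1 -> F1&~F2 -> 0
  row 4 [0100]: F1=1 F2=0 -> F1&~F2 -> 1
  row 5 [0101]: F1=1 F2=0 -> F1&~F2 -> 1
  row 6 [0110]: F1=1 F2=0 -> F1&~F2 -> 1
  row 7 [0111]: F1=1 F2=0 -> F1&~F2 -> 1
  row 8 [1000]: F1=0 F2=1 -> F1&~F2 -> 0
  row 9 [1001]: F1=1 F2=0 -> F1&~F2 -> 1
  row 10 [1010]: F1=0 F2=1 -> F1&~F2 -> 0
  row 11 [1011]: F1=1 F2=1 -> F1&~F2 -> 0
  row 12 [1100]: F1=0 F2=0 -> F1&~F2 -> 0
  row 13 [1101]: F1=1 F2=0 -> F1&~F2 -> 1
  row 14 [1110]: F1=0 F2=0 -> F1&~F2 -> 0
  row 15 [1111]: F1=1 F2=0 -> F1&~F2 -> 1
Full result column, 4 rows per line (u,v fixed per line; w,z runs 00..11 left to right):
  rows 0-3 [u,v=00]: 0100  = hex 4
  rows 4-7 [u,v=01]: 1111  = hex F
  rows 8-11 [u,v=10]: 0100  = hex 4
  rows 12-15 [u,v=11]: 0101  = hex 5
Counterexample vector (row 0 .. row 15) = 0100111101000101
Output column grouped in 4s = 0100 1111 0100 0101 = 0x4F45
Convert to decimal digit by digit (value = value*16 + digit):
  4 -> 4
  4*16 + 15 (F) = 79
  79*16 + 4 = 1268
  1268*16 + 5 = 20293
Decimal = 20293

20293


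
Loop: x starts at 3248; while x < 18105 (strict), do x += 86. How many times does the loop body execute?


Step 1: x goes from 3248 toward 18105 by 86; the body runs while x<18105, so iterations = ceil((bound-start)/step)
Step 2: Distance=14857
Step 3: ceil(14857/86)=173

173


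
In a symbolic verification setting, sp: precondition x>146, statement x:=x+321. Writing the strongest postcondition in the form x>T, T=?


Formula: sp(P, x:=E) = exists old_x. (x = E[old_x/x]) AND P[old_x/x] (old_x is the value of x before the assignment; eliminate old_x by solving x = E[old_x/x] for old_x)
Step 1: Precondition P: x>146, i.e. old_x > 146
Step 2: Assignment gives x = old_x + 321, so old_x = x - 321
Step 3: Substitute into P: x - 321 > 146
Step 4: Simplify: x > 146+321 = 467

467


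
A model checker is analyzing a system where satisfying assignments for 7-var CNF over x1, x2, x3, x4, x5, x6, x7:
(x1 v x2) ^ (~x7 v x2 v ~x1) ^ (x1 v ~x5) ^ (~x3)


CNF with 4 clauses over 7 vars (128 assignments).
An assignment satisfies CNF iff every clause has >=1 true literal.
Check each row (bits = x1,x2,x3,x4,x5,x6,x7; clause T/F shown):
  row 0 [0000000]: clauses=FTTT -> 0
  row 1 [0000001]: clauses=FTTT -> 0
  row 2 [0000010]: clauses=FTTT -> 0
  row 3 [0000011]: clauses=FTTT -> 0
  row 4 [0000100]: clauses=FTFT -> 0
  (every remaining row is evaluated the same way; all 128 results are listed next)
Full result column, 8 rows per line (x1,x2,x3,x4 fixed per line; x5,x6,x7 runs 000..111 left to right):
  rows 0-7 [x1,x2,x3,x4=0000]: 00000000  (ones: 0)
  rows 8-15 [x1,x2,x3,x4=0001]: 00000000  (ones: 0)
  rows 16-23 [x1,x2,x3,x4=0010]: 00000000  (ones: 0)
  rows 24-31 [x1,x2,x3,x4=0011]: 00000000  (ones: 0)
  rows 32-39 [x1,x2,x3,x4=0100]: 11110000  (ones: 4)
  rows 40-47 [x1,x2,x3,x4=0101]: 11110000  (ones: 4)
  rows 48-55 [x1,x2,x3,x4=0110]: 00000000  (ones: 0)
  rows 56-63 [x1,x2,x3,x4=0111]: 00000000  (ones: 0)
  rows 64-71 [x1,x2,x3,x4=1000]: 10101010  (ones: 4)
  rows 72-79 [x1,x2,x3,x4=1001]: 10101010  (ones: 4)
  rows 80-87 [x1,x2,x3,x4=1010]: 00000000  (ones: 0)
  rows 88-95 [x1,x2,x3,x4=1011]: 00000000  (ones: 0)
  rows 96-103 [x1,x2,x3,x4=1100]: 11111111  (ones: 8)
  rows 104-111 [x1,x2,x3,x4=1101]: 11111111  (ones: 8)
  rows 112-119 [x1,x2,x3,x4=1110]: 00000000  (ones: 0)
  rows 120-127 [x1,x2,x3,x4=1111]: 00000000  (ones: 0)
Satisfying assignments = 0+0+0+0+4+4+0+0+4+4+0+0+8+8+0+0 = 32

32


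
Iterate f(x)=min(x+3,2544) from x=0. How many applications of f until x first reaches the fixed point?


Step 1: x=0, cap=2544, increment=3
Step 2: x grows by 3 each step until capped at 2544; fixed point is x=2544
Step 3: iterations = ceil(2544/3) = 848

848


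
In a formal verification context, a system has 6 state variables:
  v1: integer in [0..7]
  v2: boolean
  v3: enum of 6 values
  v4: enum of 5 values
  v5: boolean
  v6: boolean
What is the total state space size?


State space = product of domain sizes of all variables.
Domain sizes:
  v1 (integer in [0..7]): 8
  v2 (boolean): 2
  v3 (enum of 6 values): 6
  v4 (enum of 5 values): 5
  v5 (boolean): 2
  v6 (boolean): 2
Product = 8 * 2 * 6 * 5 * 2 * 2 = 1920

1920


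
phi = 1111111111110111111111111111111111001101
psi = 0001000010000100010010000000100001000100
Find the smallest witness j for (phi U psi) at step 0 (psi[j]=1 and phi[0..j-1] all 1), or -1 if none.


(phi U psi) at 0: need smallest j with psi[j]=1 and phi[i]=1 for all i in [0,j).
Scan from step 0:
  step 0: phi=1, psi=0 -> continue
  step 1: phi=1, psi=0 -> continue
  step 2: phi=1, psi=0 -> continue
  step 3: psi=1 and phi held for [0,3) -> witness found
Witness step = 3

3


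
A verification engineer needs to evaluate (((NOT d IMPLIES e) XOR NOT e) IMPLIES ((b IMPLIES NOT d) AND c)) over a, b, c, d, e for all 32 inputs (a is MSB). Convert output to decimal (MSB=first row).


Formula: (((NOT d IMPLIES e) XOR NOT e) IMPLIES ((b IMPLIES NOT d) AND c)) over a, b, c, d, e (32 rows)
Evaluate each row (bits = a,b,c,d,e, MSB first):
  row 0 [00000]: (((NOT 0 IMPLIES 0) XOR NOT 0) IMPLIES ((0 IMPLIES NOT 0) AND 0)) -> 0
  row 1 [00001]: (((NOT 0 IMPLIES 1) XOR NOT 1) IMPLIES ((0 IMPLIES NOT 0) AND 0)) -> 0
  row 2 [00010]: (((NOT 1 IMPLIES 0) XOR NOT 0) IMPLIES ((0 IMPLIES NOT 1) AND 0)) -> 1
  row 3 [00011]: (((NOT 1 IMPLIES 1) XOR NOT 1) IMPLIES ((0 IMPLIES NOT 1) AND 0)) -> 0
  row 4 [00100]: (((NOT 0 IMPLIES 0) XOR NOT 0) IMPLIES ((0 IMPLIES NOT 0) AND 1)) -> 1
  row 5 [00101]: (((NOT 0 IMPLIES 1) XOR NOT 1) IMPLIES ((0 IMPLIES NOT 0) AND 1)) -> 1
  row 6 [00110]: (((NOT 1 IMPLIES 0) XOR NOT 0) IMPLIES ((0 IMPLIES NOT 1) AND 1)) -> 1
  row 7 [00111]: (((NOT 1 IMPLIES 1) XOR NOT 1) IMPLIES ((0 IMPLIES NOT 1) AND 1)) -> 1
  row 8 [01000]: (((NOT 0 IMPLIES 0) XOR NOT 0) IMPLIES ((1 IMPLIES NOT 0) AND 0)) -> 0
  row 9 [01001]: (((NOT 0 IMPLIES 1) XOR NOT 1) IMPLIES ((1 IMPLIES NOT 0) AND 0)) -> 0
  row 10 [01010]: (((NOT 1 IMPLIES 0) XOR NOT 0) IMPLIES ((1 IMPLIES NOT 1) AND 0)) -> 1
  row 11 [01011]: (((NOT 1 IMPLIES 1) XOR NOT 1) IMPLIES ((1 IMPLIES NOT 1) AND 0)) -> 0
  row 12 [01100]: (((NOT 0 IMPLIES 0) XOR NOT 0) IMPLIES ((1 IMPLIES NOT 0) AND 1)) -> 1
  row 13 [01101]: (((NOT 0 IMPLIES 1) XOR NOT 1) IMPLIES ((1 IMPLIES NOT 0) AND 1)) -> 1
  row 14 [01110]: (((NOT 1 IMPLIES 0) XOR NOT 0) IMPLIES ((1 IMPLIES NOT 1) AND 1)) -> 1
  row 15 [01111]: (((NOT 1 IMPLIES 1) XOR NOT 1) IMPLIES ((1 IMPLIES NOT 1) AND 1)) -> 0
  row 16 [10000]: (((NOT 0 IMPLIES 0) XOR NOT 0) IMPLIES ((0 IMPLIES NOT 0) AND 0)) -> 0
  row 17 [10001]: (((NOT 0 IMPLIES 1) XOR NOT 1) IMPLIES ((0 IMPLIES NOT 0) AND 0)) -> 0
  row 18 [10010]: (((NOT 1 IMPLIES 0) XOR NOT 0) IMPLIES ((0 IMPLIES NOT 1) AND 0)) -> 1
  row 19 [10011]: (((NOT 1 IMPLIES 1) XOR NOT 1) IMPLIES ((0 IMPLIES NOT 1) AND 0)) -> 0
  row 20 [10100]: (((NOT 0 IMPLIES 0) XOR NOT 0) IMPLIES ((0 IMPLIES NOT 0) AND 1)) -> 1
  row 21 [10101]: (((NOT 0 IMPLIES 1) XOR NOT 1) IMPLIES ((0 IMPLIES NOT 0) AND 1)) -> 1
  row 22 [10110]: (((NOT 1 IMPLIES 0) XOR NOT 0) IMPLIES ((0 IMPLIES NOT 1) AND 1)) -> 1
  row 23 [10111]: (((NOT 1 IMPLIES 1) XOR NOT 1) IMPLIES ((0 IMPLIES NOT 1) AND 1)) -> 1
  row 24 [11000]: (((NOT 0 IMPLIES 0) XOR NOT 0) IMPLIES ((1 IMPLIES NOT 0) AND 0)) -> 0
  row 25 [11001]: (((NOT 0 IMPLIES 1) XOR NOT 1) IMPLIES ((1 IMPLIES NOT 0) AND 0)) -> 0
  row 26 [11010]: (((NOT 1 IMPLIES 0) XOR NOT 0) IMPLIES ((1 IMPLIES NOT 1) AND 0)) -> 1
  row 27 [11011]: (((NOT 1 IMPLIES 1) XOR NOT 1) IMPLIES ((1 IMPLIES NOT 1) AND 0)) -> 0
  row 28 [11100]: (((NOT 0 IMPLIES 0) XOR NOT 0) IMPLIES ((1 IMPLIES NOT 0) AND 1)) -> 1
  row 29 [11101]: (((NOT 0 IMPLIES 1) XOR NOT 1) IMPLIES ((1 IMPLIES NOT 0) AND 1)) -> 1
  row 30 [11110]: (((NOT 1 IMPLIES 0) XOR NOT 0) IMPLIES ((1 IMPLIES NOT 1) AND 1)) -> 1
  row 31 [11111]: (((NOT 1 IMPLIES 1) XOR NOT 1) IMPLIES ((1 IMPLIES NOT 1) AND 1)) -> 0
Full result column, 4 rows per line (a,b,c fixed per line; d,e runs 00..11 left to right):
  rows 0-3 [a,b,c=000]: 0010  = hex 2
  rows 4-7 [a,b,c=001]: 1111  = hex F
  rows 8-11 [a,b,c=010]: 0010  = hex 2
  rows 12-15 [a,b,c=011]: 1110  = hex E
  rows 16-19 [a,b,c=100]: 0010  = hex 2
  rows 20-23 [a,b,c=101]: 1111  = hex F
  rows 24-27 [a,b,c=110]: 0010  = hex 2
  rows 28-31 [a,b,c=111]: 1110  = hex E
Output column (row 0 .. row 31) = 00101111001011100010111100101110
Output column grouped in 4s = 0010 1111 0010 1110 0010 1111 0010 1110 = 0x2F2E2F2E
Convert to decimal digit by digit (value = value*16 + digit):
  2 -> 2
  2*16 + 15 (F) = 47
  47*16 + 2 = 754
  754*16 + 14 (E) = 12078
  12078*16 + 2 = 193250
  193250*16 + 15 (F) = 3092015
  3092015*16 + 2 = 49472242
  49472242*16 + 14 (E) = 791555886
Decimal = 791555886

791555886


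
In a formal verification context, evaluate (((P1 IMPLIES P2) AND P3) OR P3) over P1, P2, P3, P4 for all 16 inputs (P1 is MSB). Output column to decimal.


Formula: (((P1 IMPLIES P2) AND P3) OR P3) over P1, P2, P3, P4 (16 rows)
Evaluate each row (bits = P1,P2,P3,P4, MSB first):
  row 0 [0000]: (((0 IMPLIES 0) AND 0) OR 0) -> 0
  row 1 [0001]: (((0 IMPLIES 0) AND 0) OR 0) -> 0
  row 2 [0010]: (((0 IMPLIES 0) AND 1) OR 1) -> 1
  row 3 [0011]: (((0 IMPLIES 0) AND 1) OR 1) -> 1
  row 4 [0100]: (((0 IMPLIES 1) AND 0) OR 0) -> 0
  row 5 [0101]: (((0 IMPLIES 1) AND 0) OR 0) -> 0
  row 6 [0110]: (((0 IMPLIES 1) AND 1) OR 1) -> 1
  row 7 [0111]: (((0 IMPLIES 1) AND 1) OR 1) -> 1
  row 8 [1000]: (((1 IMPLIES 0) AND 0) OR 0) -> 0
  row 9 [1001]: (((1 IMPLIES 0) AND 0) OR 0) -> 0
  row 10 [1010]: (((1 IMPLIES 0) AND 1) OR 1) -> 1
  row 11 [1011]: (((1 IMPLIES 0) AND 1) OR 1) -> 1
  row 12 [1100]: (((1 IMPLIES 1) AND 0) OR 0) -> 0
  row 13 [1101]: (((1 IMPLIES 1) AND 0) OR 0) -> 0
  row 14 [1110]: (((1 IMPLIES 1) AND 1) OR 1) -> 1
  row 15 [1111]: (((1 IMPLIES 1) AND 1) OR 1) -> 1
Full result column, 4 rows per line (P1,P2 fixed per line; P3,P4 runs 00..11 left to right):
  rows 0-3 [P1,P2=00]: 0011  = hex 3
  rows 4-7 [P1,P2=01]: 0011  = hex 3
  rows 8-11 [P1,P2=10]: 0011  = hex 3
  rows 12-15 [P1,P2=11]: 0011  = hex 3
Output column (row 0 .. row 15) = 0011001100110011
Output column grouped in 4s = 0011 0011 0011 0011 = 0x3333
Convert to decimal digit by digit (value = value*16 + digit):
  3 -> 3
  3*16 + 3 = 51
  51*16 + 3 = 819
  819*16 + 3 = 13107
Decimal = 13107

13107


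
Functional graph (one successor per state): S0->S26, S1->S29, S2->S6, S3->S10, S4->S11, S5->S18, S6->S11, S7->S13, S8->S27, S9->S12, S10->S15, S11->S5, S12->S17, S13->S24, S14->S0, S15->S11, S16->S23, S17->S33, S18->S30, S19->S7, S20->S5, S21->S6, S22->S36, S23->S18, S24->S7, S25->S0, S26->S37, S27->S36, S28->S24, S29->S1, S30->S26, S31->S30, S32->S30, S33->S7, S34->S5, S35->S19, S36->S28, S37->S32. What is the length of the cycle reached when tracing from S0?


Trace from S0 until a state repeats:
  S0 -> S26 -> S37 -> S32 -> S30 -> S26
S26 first seen at step 1, revisited at step 5.
Cycle length = 5 - 1 = 4

4


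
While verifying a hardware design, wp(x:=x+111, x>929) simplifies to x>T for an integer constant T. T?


Formula: wp(x:=E, P) = P[E/x] (substitute E for x in postcondition)
Step 1: Postcondition: x>929
Step 2: Substitute x+111 for x: x+111>929
Step 3: Solve for x: x > 929-111 = 818

818


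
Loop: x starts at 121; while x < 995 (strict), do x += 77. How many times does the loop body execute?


Step 1: x goes from 121 toward 995 by 77; the body runs while x<995, so iterations = ceil((bound-start)/step)
Step 2: Distance=874
Step 3: ceil(874/77)=12

12


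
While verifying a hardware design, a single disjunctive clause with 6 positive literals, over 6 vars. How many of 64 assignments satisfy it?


Step 1: Total=2^6=64
Step 2: Unsat when all 6 false: 2^0=1
Step 3: Sat=64-1=63

63


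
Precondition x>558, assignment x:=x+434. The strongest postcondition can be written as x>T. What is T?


Formula: sp(P, x:=E) = exists old_x. (x = E[old_x/x]) AND P[old_x/x] (old_x is the value of x before the assignment; eliminate old_x by solving x = E[old_x/x] for old_x)
Step 1: Precondition P: x>558, i.e. old_x > 558
Step 2: Assignment gives x = old_x + 434, so old_x = x - 434
Step 3: Substitute into P: x - 434 > 558
Step 4: Simplify: x > 558+434 = 992

992


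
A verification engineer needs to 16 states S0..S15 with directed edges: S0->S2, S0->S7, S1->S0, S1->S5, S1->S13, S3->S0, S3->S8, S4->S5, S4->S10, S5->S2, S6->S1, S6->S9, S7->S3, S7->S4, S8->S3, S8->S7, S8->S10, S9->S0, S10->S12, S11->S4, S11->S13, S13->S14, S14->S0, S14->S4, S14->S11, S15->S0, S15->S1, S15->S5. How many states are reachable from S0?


BFS from S0:
  layer 0: {S0}
  layer 1: {S2, S7}
  layer 2: {S3, S4}
  layer 3: {S5, S8, S10}
  layer 4: {S12}
Reachable set: {S0, S2, S3, S4, S5, S7, S8, S10, S12}
Count = 9

9


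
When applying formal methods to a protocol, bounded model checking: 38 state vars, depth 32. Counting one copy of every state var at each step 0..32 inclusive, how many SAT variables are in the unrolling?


BMC unrolls to depth k, creating one copy of each state var for steps 0..k.
Step count = 32 + 1 = 33 (steps 0 through 32)
Vars per step = 38
Total = 38 * 33 = 1254

1254


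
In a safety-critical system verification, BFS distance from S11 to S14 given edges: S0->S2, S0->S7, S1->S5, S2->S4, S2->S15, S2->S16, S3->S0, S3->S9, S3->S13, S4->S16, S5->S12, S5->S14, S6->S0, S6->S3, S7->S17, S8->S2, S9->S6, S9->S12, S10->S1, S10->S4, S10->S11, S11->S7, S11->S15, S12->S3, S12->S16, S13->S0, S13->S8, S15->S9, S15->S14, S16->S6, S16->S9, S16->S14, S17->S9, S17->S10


BFS layer-by-layer from S11:
  dist 0: {S11}
  dist 1: {S7, S15}
  dist 2: {S9, S14, S17}
  -> S14 reached at distance 2
Shortest path length = 2

2


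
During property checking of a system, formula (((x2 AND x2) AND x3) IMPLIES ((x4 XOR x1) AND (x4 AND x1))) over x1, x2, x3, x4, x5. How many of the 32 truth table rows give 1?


Formula: (((x2 AND x2) AND x3) IMPLIES ((x4 XOR x1) AND (x4 AND x1))) over 5 vars (32 rows)
Evaluate each row (x1, x2, x3, x4, x5 as bits, MSB first):
  row 0 [00000]: (((0 AND 0) AND 0) IMPLIES ((0 XOR 0) AND (0 AND 0))) -> 1
  row 1 [00001]: (((0 AND 0) AND 0) IMPLIES ((0 XOR 0) AND (0 AND 0))) -> 1
  row 2 [00010]: (((0 AND 0) AND 0) IMPLIES ((1 XOR 0) AND (1 AND 0))) -> 1
  row 3 [00011]: (((0 AND 0) AND 0) IMPLIES ((1 XOR 0) AND (1 AND 0))) -> 1
  row 4 [00100]: (((0 AND 0) AND 1) IMPLIES ((0 XOR 0) AND (0 AND 0))) -> 1
  row 5 [00101]: (((0 AND 0) AND 1) IMPLIES ((0 XOR 0) AND (0 AND 0))) -> 1
  row 6 [00110]: (((0 AND 0) AND 1) IMPLIES ((1 XOR 0) AND (1 AND 0))) -> 1
  row 7 [00111]: (((0 AND 0) AND 1) IMPLIES ((1 XOR 0) AND (1 AND 0))) -> 1
  row 8 [01000]: (((1 AND 1) AND 0) IMPLIES ((0 XOR 0) AND (0 AND 0))) -> 1
  row 9 [01001]: (((1 AND 1) AND 0) IMPLIES ((0 XOR 0) AND (0 AND 0))) -> 1
  row 10 [01010]: (((1 AND 1) AND 0) IMPLIES ((1 XOR 0) AND (1 AND 0))) -> 1
  row 11 [01011]: (((1 AND 1) AND 0) IMPLIES ((1 XOR 0) AND (1 AND 0))) -> 1
  row 12 [01100]: (((1 AND 1) AND 1) IMPLIES ((0 XOR 0) AND (0 AND 0))) -> 0
  row 13 [01101]: (((1 AND 1) AND 1) IMPLIES ((0 XOR 0) AND (0 AND 0))) -> 0
  row 14 [01110]: (((1 AND 1) AND 1) IMPLIES ((1 XOR 0) AND (1 AND 0))) -> 0
  row 15 [01111]: (((1 AND 1) AND 1) IMPLIES ((1 XOR 0) AND (1 AND 0))) -> 0
  row 16 [10000]: (((0 AND 0) AND 0) IMPLIES ((0 XOR 1) AND (0 AND 1))) -> 1
  row 17 [10001]: (((0 AND 0) AND 0) IMPLIES ((0 XOR 1) AND (0 AND 1))) -> 1
  row 18 [10010]: (((0 AND 0) AND 0) IMPLIES ((1 XOR 1) AND (1 AND 1))) -> 1
  row 19 [10011]: (((0 AND 0) AND 0) IMPLIES ((1 XOR 1) AND (1 AND 1))) -> 1
  row 20 [10100]: (((0 AND 0) AND 1) IMPLIES ((0 XOR 1) AND (0 AND 1))) -> 1
  row 21 [10101]: (((0 AND 0) AND 1) IMPLIES ((0 XOR 1) AND (0 AND 1))) -> 1
  row 22 [10110]: (((0 AND 0) AND 1) IMPLIES ((1 XOR 1) AND (1 AND 1))) -> 1
  row 23 [10111]: (((0 AND 0) AND 1) IMPLIES ((1 XOR 1) AND (1 AND 1))) -> 1
  row 24 [11000]: (((1 AND 1) AND 0) IMPLIES ((0 XOR 1) AND (0 AND 1))) -> 1
  row 25 [11001]: (((1 AND 1) AND 0) IMPLIES ((0 XOR 1) AND (0 AND 1))) -> 1
  row 26 [11010]: (((1 AND 1) AND 0) IMPLIES ((1 XOR 1) AND (1 AND 1))) -> 1
  row 27 [11011]: (((1 AND 1) AND 0) IMPLIES ((1 XOR 1) AND (1 AND 1))) -> 1
  row 28 [11100]: (((1 AND 1) AND 1) IMPLIES ((0 XOR 1) AND (0 AND 1))) -> 0
  row 29 [11101]: (((1 AND 1) AND 1) IMPLIES ((0 XOR 1) AND (0 AND 1))) -> 0
  row 30 [11110]: (((1 AND 1) AND 1) IMPLIES ((1 XOR 1) AND (1 AND 1))) -> 0
  row 31 [11111]: (((1 AND 1) AND 1) IMPLIES ((1 XOR 1) AND (1 AND 1))) -> 0
Full result column, 8 rows per line (x1,x2 fixed per line; x3,x4,x5 runs 000..111 left to right):
  rows 0-7 [x1,x2=00]: 11111111  (ones: 8)
  rows 8-15 [x1,x2=01]: 11110000  (ones: 4)
  rows 16-23 [x1,x2=10]: 11111111  (ones: 8)
  rows 24-31 [x1,x2=11]: 11110000  (ones: 4)
Count of 1-rows = 8+4+8+4 = 24

24


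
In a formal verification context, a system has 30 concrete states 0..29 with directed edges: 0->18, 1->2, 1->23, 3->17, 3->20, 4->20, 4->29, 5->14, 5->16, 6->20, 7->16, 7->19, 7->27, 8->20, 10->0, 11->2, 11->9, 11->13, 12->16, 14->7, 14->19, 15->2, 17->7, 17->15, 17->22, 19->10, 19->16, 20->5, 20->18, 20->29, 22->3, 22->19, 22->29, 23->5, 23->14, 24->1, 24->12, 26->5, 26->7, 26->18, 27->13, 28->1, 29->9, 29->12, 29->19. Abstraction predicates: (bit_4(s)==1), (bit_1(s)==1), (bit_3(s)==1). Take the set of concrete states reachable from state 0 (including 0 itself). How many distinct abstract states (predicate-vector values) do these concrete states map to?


BFS from 0:
Concrete reachable: {0, 18}
Abstract via predicates (bit_4(s)==1), (bit_1(s)==1), (bit_3(s)==1):
  (0,0,0) <- {0}
  (1,1,0) <- {18}
Distinct abstract states = 2

2


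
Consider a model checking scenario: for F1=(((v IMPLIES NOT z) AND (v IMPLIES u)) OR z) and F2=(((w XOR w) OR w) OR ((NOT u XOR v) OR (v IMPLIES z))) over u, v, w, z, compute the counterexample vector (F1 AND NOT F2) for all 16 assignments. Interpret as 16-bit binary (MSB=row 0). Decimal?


F1 = (((v IMPLIES NOT z) AND (v IMPLIES u)) OR z)
F2 = (((w XOR w) OR w) OR ((NOT u XOR v) OR (v IMPLIES z)))
Counterexample to F1=>F2 is where F1=1 and F2=0.
Evaluate each row (bits = u,v,w,z, MSB first):
  row 0 [0000]: F1=1 F2=1 -> F1&~F2 -> 0
  row 1 [0001]: F1=1 F2=1 -> F1&~F2 -> 0
  row 2 [0010]: F1=1 F2=1 -> F1&~F2 -> 0
  row 3 [0011]: F1=1 F2=1 -> F1&~F2 -> 0
  row 4 [0100]: F1=0 F2=0 -> F1&~F2 -> 0
  row 5 [0101]: F1=1 F2=1 -> F1&~F2 -> 0
  row 6 [0110]: F1=0 F2=1 -> F1&~F2 -> 0
  row 7 [0111]: F1=1 F2=1 -> F1&~F2 -> 0
  row 8 [1000]: F1=1 F2=1 -> F1&~F2 -> 0
  row 9 [1001]: F1=1 F2=1 -> F1&~F2 -> 0
  row 10 [1010]: F1=1 F2=1 -> F1&~F2 -> 0
  row 11 [1011]: F1=1 F2=1 -> F1&~F2 -> 0
  row 12 [1100]: F1=1 F2=1 -> F1&~F2 -> 0
  row 13 [1101]: F1=1 F2=1 -> F1&~F2 -> 0
  row 14 [1110]: F1=1 F2=1 -> F1&~F2 -> 0
  row 15 [1111]: F1=1 F2=1 -> F1&~F2 -> 0
Full result column, 4 rows per line (u,v fixed per line; w,z runs 00..11 left to right):
  rows 0-3 [u,v=00]: 0000  = hex 0
  rows 4-7 [u,v=01]: 0000  = hex 0
  rows 8-11 [u,v=10]: 0000  = hex 0
  rows 12-15 [u,v=11]: 0000  = hex 0
Counterexample vector (row 0 .. row 15) = 0000000000000000
Output column grouped in 4s = 0000 0000 0000 0000 = 0x0000
Convert to decimal digit by digit (value = value*16 + digit):
  0 -> 0
  0*16 + 0 = 0
  0*16 + 0 = 0
  0*16 + 0 = 0
Decimal = 0

0


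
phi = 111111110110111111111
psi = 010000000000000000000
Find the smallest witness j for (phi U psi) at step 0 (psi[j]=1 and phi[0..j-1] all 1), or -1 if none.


(phi U psi) at 0: need smallest j with psi[j]=1 and phi[i]=1 for all i in [0,j).
Scan from step 0:
  step 0: phi=1, psi=0 -> continue
  step 1: psi=1 and phi held for [0,1) -> witness found
Witness step = 1

1


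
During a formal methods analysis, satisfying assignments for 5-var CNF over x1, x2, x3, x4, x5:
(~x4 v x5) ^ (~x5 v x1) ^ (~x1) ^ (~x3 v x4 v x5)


CNF with 4 clauses over 5 vars (32 assignments).
An assignment satisfies CNF iff every clause has >=1 true literal.
Check each row (bits = x1,x2,x3,x4,x5; clause T/F shown):
  row 0 [00000]: clauses=TTTT -> 1
  row 1 [00001]: clauses=TFTT -> 0
  row 2 [00010]: clauses=FTTT -> 0
  row 3 [00011]: clauses=TFTT -> 0
  row 4 [00100]: clauses=TTTF -> 0
  row 5 [00101]: clauses=TFTT -> 0
  row 6 [00110]: clauses=FTTT -> 0
  row 7 [00111]: clauses=TFTT -> 0
  row 8 [01000]: clauses=TTTT -> 1
  row 9 [01001]: clauses=TFTT -> 0
  row 10 [01010]: clauses=FTTT -> 0
  row 11 [01011]: clauses=TFTT -> 0
  row 12 [01100]: clauses=TTTF -> 0
  row 13 [01101]: clauses=TFTT -> 0
  row 14 [01110]: clauses=FTTT -> 0
  row 15 [01111]: clauses=TFTT -> 0
  row 16 [10000]: clauses=TTFT -> 0
  row 17 [10001]: clauses=TTFT -> 0
  row 18 [10010]: clauses=FTFT -> 0
  row 19 [10011]: clauses=TTFT -> 0
  row 20 [10100]: clauses=TTFF -> 0
  row 21 [10101]: clauses=TTFT -> 0
  row 22 [10110]: clauses=FTFT -> 0
  row 23 [10111]: clauses=TTFT -> 0
  row 24 [11000]: clauses=TTFT -> 0
  row 25 [11001]: clauses=TTFT -> 0
  row 26 [11010]: clauses=FTFT -> 0
  row 27 [11011]: clauses=TTFT -> 0
  row 28 [11100]: clauses=TTFF -> 0
  row 29 [11101]: clauses=TTFT -> 0
  row 30 [11110]: clauses=FTFT -> 0
  row 31 [11111]: clauses=TTFT -> 0
Full result column, 8 rows per line (x1,x2 fixed per line; x3,x4,x5 runs 000..111 left to right):
  rows 0-7 [x1,x2=00]: 10000000  (ones: 1)
  rows 8-15 [x1,x2=01]: 10000000  (ones: 1)
  rows 16-23 [x1,x2=10]: 00000000  (ones: 0)
  rows 24-31 [x1,x2=11]: 00000000  (ones: 0)
Satisfying assignments = 1+1+0+0 = 2

2
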